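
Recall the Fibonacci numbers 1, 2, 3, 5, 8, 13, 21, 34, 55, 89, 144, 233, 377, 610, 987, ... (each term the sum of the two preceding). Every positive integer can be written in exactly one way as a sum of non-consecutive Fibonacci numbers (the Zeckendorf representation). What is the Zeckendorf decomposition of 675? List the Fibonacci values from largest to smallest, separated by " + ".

610 + 55 + 8 + 2

675 − 610 = 65
65 − 55 = 10
10 − 8 = 2
2 − 2 = 0
So 675 = 610 + 55 + 8 + 2, with no two terms consecutive in the sequence.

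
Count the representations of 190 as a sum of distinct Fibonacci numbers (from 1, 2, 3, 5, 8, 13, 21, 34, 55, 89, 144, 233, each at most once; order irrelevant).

4

Each representation comes from the Zeckendorf form by replacing some F_k with F_{k−1} + F_{k−2} where possible.
190 = 144+34+8+3+1 = 144+21+13+8+3+1 = 89+55+34+8+3+1 = … (1 more), for 4 in all.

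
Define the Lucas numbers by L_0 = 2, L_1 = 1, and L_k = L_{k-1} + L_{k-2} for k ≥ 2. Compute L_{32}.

4870847

Iterating the recurrence up to L_{28} = 710647 and L_{27} = 439204:
L_{29} = L_{28} + L_{27} = 710647 + 439204 = 1149851
L_{30} = L_{29} + L_{28} = 1149851 + 710647 = 1860498
L_{31} = L_{30} + L_{29} = 1860498 + 1149851 = 3010349
L_{32} = L_{31} + L_{30} = 3010349 + 1860498 = 4870847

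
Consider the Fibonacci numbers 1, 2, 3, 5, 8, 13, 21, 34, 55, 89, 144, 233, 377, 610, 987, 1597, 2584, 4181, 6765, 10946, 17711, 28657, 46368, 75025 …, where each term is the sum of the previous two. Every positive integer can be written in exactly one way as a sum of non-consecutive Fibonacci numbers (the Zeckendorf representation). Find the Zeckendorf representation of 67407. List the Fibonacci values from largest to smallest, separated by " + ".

46368 + 17711 + 2584 + 610 + 89 + 34 + 8 + 3

Repeatedly subtract the largest Fibonacci number that fits:
46368 ≤ 67407 < 75025, so take 46368; remainder 21039
17711 ≤ 21039 < 28657, so take 17711; remainder 3328
2584 ≤ 3328 < 4181, so take 2584; remainder 744
610 ≤ 744 < 987, so take 610; remainder 134
89 ≤ 134 < 144, so take 89; remainder 45
34 ≤ 45 < 55, so take 34; remainder 11
8 ≤ 11 < 13, so take 8; remainder 3
3 ≤ 3 < 5, so take 3; remainder 0
So 67407 = 46368 + 17711 + 2584 + 610 + 89 + 34 + 8 + 3, with no two terms consecutive in the sequence.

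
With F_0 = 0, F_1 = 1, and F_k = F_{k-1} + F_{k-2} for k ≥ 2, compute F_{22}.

17711

Iterating the recurrence up to F_{18} = 2584 and F_{17} = 1597:
F_{19} = F_{18} + F_{17} = 2584 + 1597 = 4181
F_{20} = F_{19} + F_{18} = 4181 + 2584 = 6765
F_{21} = F_{20} + F_{19} = 6765 + 4181 = 10946
F_{22} = F_{21} + F_{20} = 10946 + 6765 = 17711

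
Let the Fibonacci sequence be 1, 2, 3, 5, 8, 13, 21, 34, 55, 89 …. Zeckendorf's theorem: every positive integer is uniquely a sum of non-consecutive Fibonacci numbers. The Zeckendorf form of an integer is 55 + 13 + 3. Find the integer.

55 + 13 + 3 = 71.

71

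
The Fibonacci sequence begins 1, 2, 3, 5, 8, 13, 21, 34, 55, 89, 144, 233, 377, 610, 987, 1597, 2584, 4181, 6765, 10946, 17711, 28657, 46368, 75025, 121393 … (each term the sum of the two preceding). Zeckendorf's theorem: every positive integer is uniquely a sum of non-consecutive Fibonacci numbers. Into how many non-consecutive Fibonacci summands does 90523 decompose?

8

Greedily peel off the largest Fibonacci term at each step:
90523: greatest Fibonacci not exceeding it is 75025, leaving 15498
15498: greatest Fibonacci not exceeding it is 10946, leaving 4552
4552: greatest Fibonacci not exceeding it is 4181, leaving 371
371: greatest Fibonacci not exceeding it is 233, leaving 138
138: greatest Fibonacci not exceeding it is 89, leaving 49
49: greatest Fibonacci not exceeding it is 34, leaving 15
15: greatest Fibonacci not exceeding it is 13, leaving 2
2: greatest Fibonacci not exceeding it is 2, leaving 0
90523 = 75025 + 10946 + 4181 + 233 + 89 + 34 + 13 + 2, which has 8 terms.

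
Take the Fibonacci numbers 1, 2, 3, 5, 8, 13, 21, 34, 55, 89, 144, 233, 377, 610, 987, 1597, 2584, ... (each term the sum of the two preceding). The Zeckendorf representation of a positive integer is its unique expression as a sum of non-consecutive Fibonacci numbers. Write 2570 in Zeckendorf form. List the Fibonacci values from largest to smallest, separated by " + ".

1597 + 610 + 233 + 89 + 34 + 5 + 2

Greedily peel off the largest Fibonacci term at each step:
subtract 1597 from 2570: 973 remains
subtract 610 from 973: 363 remains
subtract 233 from 363: 130 remains
subtract 89 from 130: 41 remains
subtract 34 from 41: 7 remains
subtract 5 from 7: 2 remains
subtract 2 from 2: 0 remains
So 2570 = 1597 + 610 + 233 + 89 + 34 + 5 + 2, with no two terms consecutive in the sequence.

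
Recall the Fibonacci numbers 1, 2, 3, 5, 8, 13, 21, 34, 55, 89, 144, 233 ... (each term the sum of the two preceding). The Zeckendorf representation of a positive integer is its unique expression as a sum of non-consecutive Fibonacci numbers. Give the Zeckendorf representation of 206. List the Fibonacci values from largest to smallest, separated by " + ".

144 + 55 + 5 + 2

largest Fibonacci ≤ 206 is 144; 206 − 144 = 62
largest Fibonacci ≤ 62 is 55; 62 − 55 = 7
largest Fibonacci ≤ 7 is 5; 7 − 5 = 2
largest Fibonacci ≤ 2 is 2; 2 − 2 = 0
So 206 = 144 + 55 + 5 + 2, with no two terms consecutive in the sequence.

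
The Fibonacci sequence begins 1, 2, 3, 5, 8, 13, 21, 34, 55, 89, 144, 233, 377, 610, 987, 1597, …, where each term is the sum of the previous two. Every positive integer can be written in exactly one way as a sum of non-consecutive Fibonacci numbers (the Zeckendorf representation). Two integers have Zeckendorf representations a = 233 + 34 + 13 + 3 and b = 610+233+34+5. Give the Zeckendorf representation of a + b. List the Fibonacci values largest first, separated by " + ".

987 + 144 + 34

The two numbers are 283 and 882, so their sum is 1165.
987 ≤ 1165 < 1597, so take 987; remainder 178
144 ≤ 178 < 233, so take 144; remainder 34
34 ≤ 34 < 55, so take 34; remainder 0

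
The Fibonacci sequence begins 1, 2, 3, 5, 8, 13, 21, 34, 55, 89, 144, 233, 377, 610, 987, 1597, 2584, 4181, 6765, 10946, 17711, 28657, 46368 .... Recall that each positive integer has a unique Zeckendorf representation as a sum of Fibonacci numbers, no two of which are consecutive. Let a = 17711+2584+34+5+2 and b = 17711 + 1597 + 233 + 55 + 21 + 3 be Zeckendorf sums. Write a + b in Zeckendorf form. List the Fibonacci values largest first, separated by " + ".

The two numbers are 20336 and 19620, so their sum is 39956.
39956: greatest Fibonacci not exceeding it is 28657, leaving 11299
11299: greatest Fibonacci not exceeding it is 10946, leaving 353
353: greatest Fibonacci not exceeding it is 233, leaving 120
120: greatest Fibonacci not exceeding it is 89, leaving 31
31: greatest Fibonacci not exceeding it is 21, leaving 10
10: greatest Fibonacci not exceeding it is 8, leaving 2
2: greatest Fibonacci not exceeding it is 2, leaving 0

28657 + 10946 + 233 + 89 + 21 + 8 + 2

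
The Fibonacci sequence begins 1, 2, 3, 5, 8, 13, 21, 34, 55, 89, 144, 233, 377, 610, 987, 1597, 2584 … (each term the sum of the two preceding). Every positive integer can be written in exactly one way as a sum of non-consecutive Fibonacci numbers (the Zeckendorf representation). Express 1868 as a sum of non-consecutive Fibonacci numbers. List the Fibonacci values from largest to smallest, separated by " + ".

1597 + 233 + 34 + 3 + 1

1868 − 1597 = 271
271 − 233 = 38
38 − 34 = 4
4 − 3 = 1
1 − 1 = 0
So 1868 = 1597 + 233 + 34 + 3 + 1, with no two terms consecutive in the sequence.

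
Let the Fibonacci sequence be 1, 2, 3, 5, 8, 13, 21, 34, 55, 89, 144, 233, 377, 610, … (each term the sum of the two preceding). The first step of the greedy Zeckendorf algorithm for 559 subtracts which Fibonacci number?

377

377 ≤ 559 < 610, so the largest Fibonacci number not exceeding 559 is 377.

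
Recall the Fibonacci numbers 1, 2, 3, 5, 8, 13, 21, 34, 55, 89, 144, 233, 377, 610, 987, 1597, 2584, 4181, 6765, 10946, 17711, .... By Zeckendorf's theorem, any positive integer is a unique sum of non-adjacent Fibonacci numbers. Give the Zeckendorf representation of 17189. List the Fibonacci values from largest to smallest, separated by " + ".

17189: greatest Fibonacci not exceeding it is 10946, leaving 6243
6243: greatest Fibonacci not exceeding it is 4181, leaving 2062
2062: greatest Fibonacci not exceeding it is 1597, leaving 465
465: greatest Fibonacci not exceeding it is 377, leaving 88
88: greatest Fibonacci not exceeding it is 55, leaving 33
33: greatest Fibonacci not exceeding it is 21, leaving 12
12: greatest Fibonacci not exceeding it is 8, leaving 4
4: greatest Fibonacci not exceeding it is 3, leaving 1
1: greatest Fibonacci not exceeding it is 1, leaving 0
So 17189 = 10946 + 4181 + 1597 + 377 + 55 + 21 + 8 + 3 + 1, with no two terms consecutive in the sequence.

10946 + 4181 + 1597 + 377 + 55 + 21 + 8 + 3 + 1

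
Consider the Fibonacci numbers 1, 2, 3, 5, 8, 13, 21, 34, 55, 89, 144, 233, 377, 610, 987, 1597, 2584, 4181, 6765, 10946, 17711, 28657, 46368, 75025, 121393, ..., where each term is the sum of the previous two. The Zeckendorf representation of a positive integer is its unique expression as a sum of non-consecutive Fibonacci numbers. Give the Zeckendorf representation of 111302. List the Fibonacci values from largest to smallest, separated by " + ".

Greedy algorithm:
take 75025 (≤ 111302); 111302 − 75025 = 36277
take 28657 (≤ 36277); 36277 − 28657 = 7620
take 6765 (≤ 7620); 7620 − 6765 = 855
take 610 (≤ 855); 855 − 610 = 245
take 233 (≤ 245); 245 − 233 = 12
take 8 (≤ 12); 12 − 8 = 4
take 3 (≤ 4); 4 − 3 = 1
take 1 (≤ 1); 1 − 1 = 0
So 111302 = 75025 + 28657 + 6765 + 610 + 233 + 8 + 3 + 1, with no two terms consecutive in the sequence.

75025 + 28657 + 6765 + 610 + 233 + 8 + 3 + 1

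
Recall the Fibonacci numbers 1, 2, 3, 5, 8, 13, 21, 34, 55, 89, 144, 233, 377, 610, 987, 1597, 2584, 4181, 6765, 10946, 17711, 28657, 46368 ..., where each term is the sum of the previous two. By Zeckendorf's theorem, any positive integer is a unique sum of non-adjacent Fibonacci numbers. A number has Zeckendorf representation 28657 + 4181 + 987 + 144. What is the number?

28657 + 4181 + 987 + 144 = 33969.

33969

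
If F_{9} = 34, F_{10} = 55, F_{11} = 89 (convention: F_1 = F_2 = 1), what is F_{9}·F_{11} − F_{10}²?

1

34·89 − 55² = 3026 − 3025 = 1. (Cassini's identity: F_{k−1}F_{k+1} − F_k² = (−1)^k.)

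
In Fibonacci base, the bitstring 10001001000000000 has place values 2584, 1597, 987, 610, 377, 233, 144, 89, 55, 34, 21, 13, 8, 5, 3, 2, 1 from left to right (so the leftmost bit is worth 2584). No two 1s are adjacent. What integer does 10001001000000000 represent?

3050

Summing the place values of the 1 bits: 2584 + 377 + 89 = 3050.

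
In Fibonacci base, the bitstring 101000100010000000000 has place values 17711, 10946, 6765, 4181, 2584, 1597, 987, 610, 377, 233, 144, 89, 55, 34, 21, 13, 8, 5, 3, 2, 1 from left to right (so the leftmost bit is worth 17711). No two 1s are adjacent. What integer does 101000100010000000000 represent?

Summing the place values of the 1 bits: 17711 + 6765 + 987 + 144 = 25607.

25607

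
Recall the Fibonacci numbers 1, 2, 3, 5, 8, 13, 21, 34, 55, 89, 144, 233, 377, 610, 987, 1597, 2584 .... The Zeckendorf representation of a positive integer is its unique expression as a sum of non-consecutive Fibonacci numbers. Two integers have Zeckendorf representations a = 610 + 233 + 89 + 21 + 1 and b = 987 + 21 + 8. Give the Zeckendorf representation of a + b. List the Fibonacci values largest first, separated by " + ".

The two numbers are 954 and 1016, so their sum is 1970.
Greedily peel off the largest Fibonacci term at each step:
subtract 1597 from 1970: 373 remains
subtract 233 from 373: 140 remains
subtract 89 from 140: 51 remains
subtract 34 from 51: 17 remains
subtract 13 from 17: 4 remains
subtract 3 from 4: 1 remains
subtract 1 from 1: 0 remains

1597 + 233 + 89 + 34 + 13 + 3 + 1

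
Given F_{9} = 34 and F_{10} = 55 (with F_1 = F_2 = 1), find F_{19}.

4181

By F_{2k+1} = F_k² + F_{k+1}²: F_{19} = 34² + 55² = 1156 + 3025 = 4181.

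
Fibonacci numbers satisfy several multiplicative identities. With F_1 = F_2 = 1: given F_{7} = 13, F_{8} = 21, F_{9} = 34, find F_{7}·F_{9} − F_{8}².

13·34 − 21² = 442 − 441 = 1. (Cassini's identity: F_{k−1}F_{k+1} − F_k² = (−1)^k.)

1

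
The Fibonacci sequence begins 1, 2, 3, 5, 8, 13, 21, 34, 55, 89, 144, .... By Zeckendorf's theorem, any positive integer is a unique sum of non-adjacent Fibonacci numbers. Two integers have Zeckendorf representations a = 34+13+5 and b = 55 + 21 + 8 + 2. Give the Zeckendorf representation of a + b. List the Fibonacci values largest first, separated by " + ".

89 + 34 + 13 + 2

The two numbers are 52 and 86, so their sum is 138.
subtract 89 from 138: 49 remains
subtract 34 from 49: 15 remains
subtract 13 from 15: 2 remains
subtract 2 from 2: 0 remains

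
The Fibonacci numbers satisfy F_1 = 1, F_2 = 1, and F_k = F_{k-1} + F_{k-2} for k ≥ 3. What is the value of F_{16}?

Iterating the recurrence up to F_{11} = 89 and F_{10} = 55:
F_{12} = F_{11} + F_{10} = 89 + 55 = 144
F_{13} = F_{12} + F_{11} = 144 + 89 = 233
F_{14} = F_{13} + F_{12} = 233 + 144 = 377
F_{15} = F_{14} + F_{13} = 377 + 233 = 610
F_{16} = F_{15} + F_{14} = 610 + 377 = 987

987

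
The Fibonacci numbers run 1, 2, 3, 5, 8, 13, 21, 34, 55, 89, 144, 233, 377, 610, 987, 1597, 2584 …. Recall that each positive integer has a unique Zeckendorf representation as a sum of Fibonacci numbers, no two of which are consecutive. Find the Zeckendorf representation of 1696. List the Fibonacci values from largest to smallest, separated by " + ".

largest Fibonacci ≤ 1696 is 1597; 1696 − 1597 = 99
largest Fibonacci ≤ 99 is 89; 99 − 89 = 10
largest Fibonacci ≤ 10 is 8; 10 − 8 = 2
largest Fibonacci ≤ 2 is 2; 2 − 2 = 0
So 1696 = 1597 + 89 + 8 + 2, with no two terms consecutive in the sequence.

1597 + 89 + 8 + 2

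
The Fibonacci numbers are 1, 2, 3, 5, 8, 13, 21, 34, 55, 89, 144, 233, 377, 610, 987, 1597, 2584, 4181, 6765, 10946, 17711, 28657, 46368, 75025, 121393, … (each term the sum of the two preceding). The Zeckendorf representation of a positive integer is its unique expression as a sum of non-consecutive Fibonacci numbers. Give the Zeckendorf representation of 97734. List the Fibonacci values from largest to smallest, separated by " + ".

75025 ≤ 97734 < 121393, so take 75025; remainder 22709
17711 ≤ 22709 < 28657, so take 17711; remainder 4998
4181 ≤ 4998 < 6765, so take 4181; remainder 817
610 ≤ 817 < 987, so take 610; remainder 207
144 ≤ 207 < 233, so take 144; remainder 63
55 ≤ 63 < 89, so take 55; remainder 8
8 ≤ 8 < 13, so take 8; remainder 0
So 97734 = 75025 + 17711 + 4181 + 610 + 144 + 55 + 8, with no two terms consecutive in the sequence.

75025 + 17711 + 4181 + 610 + 144 + 55 + 8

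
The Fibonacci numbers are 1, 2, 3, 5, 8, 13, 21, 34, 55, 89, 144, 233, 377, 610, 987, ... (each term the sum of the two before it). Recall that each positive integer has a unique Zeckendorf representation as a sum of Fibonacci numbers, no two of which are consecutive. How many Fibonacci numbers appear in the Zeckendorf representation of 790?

4

610 ≤ 790 < 987, so take 610; remainder 180
144 ≤ 180 < 233, so take 144; remainder 36
34 ≤ 36 < 55, so take 34; remainder 2
2 ≤ 2 < 3, so take 2; remainder 0
790 = 610 + 144 + 34 + 2, which has 4 terms.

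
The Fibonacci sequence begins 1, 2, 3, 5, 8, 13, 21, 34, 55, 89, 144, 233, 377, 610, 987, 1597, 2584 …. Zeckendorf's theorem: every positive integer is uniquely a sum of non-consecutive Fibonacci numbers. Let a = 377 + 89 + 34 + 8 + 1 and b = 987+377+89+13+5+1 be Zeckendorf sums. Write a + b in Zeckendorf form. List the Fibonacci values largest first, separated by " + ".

1597 + 377 + 5 + 2

The two numbers are 509 and 1472, so their sum is 1981.
Greedily peel off the largest Fibonacci term at each step:
1981 − 1597 = 384
384 − 377 = 7
7 − 5 = 2
2 − 2 = 0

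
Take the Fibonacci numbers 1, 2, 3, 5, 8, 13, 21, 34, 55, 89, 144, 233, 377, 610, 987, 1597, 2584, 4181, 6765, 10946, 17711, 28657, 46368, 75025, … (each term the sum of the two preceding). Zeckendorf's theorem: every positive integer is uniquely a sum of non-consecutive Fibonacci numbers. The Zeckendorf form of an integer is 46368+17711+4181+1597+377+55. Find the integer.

70289

46368+17711+4181+1597+377+55 = 70289.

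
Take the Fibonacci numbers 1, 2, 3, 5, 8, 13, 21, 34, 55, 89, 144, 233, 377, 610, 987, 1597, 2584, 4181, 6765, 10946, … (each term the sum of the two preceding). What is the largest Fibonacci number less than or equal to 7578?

6765 ≤ 7578 < 10946, so the largest Fibonacci number not exceeding 7578 is 6765.

6765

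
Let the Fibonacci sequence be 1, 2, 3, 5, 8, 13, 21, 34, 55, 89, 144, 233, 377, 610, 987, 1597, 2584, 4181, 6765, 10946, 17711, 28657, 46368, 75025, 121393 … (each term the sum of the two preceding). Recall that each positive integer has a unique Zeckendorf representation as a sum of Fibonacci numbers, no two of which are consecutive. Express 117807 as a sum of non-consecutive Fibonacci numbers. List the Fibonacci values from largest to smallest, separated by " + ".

75025 + 28657 + 10946 + 2584 + 377 + 144 + 55 + 13 + 5 + 1

Repeatedly subtract the largest Fibonacci number that fits:
117807 − 75025 = 42782
42782 − 28657 = 14125
14125 − 10946 = 3179
3179 − 2584 = 595
595 − 377 = 218
218 − 144 = 74
74 − 55 = 19
19 − 13 = 6
6 − 5 = 1
1 − 1 = 0
So 117807 = 75025 + 28657 + 10946 + 2584 + 377 + 144 + 55 + 13 + 5 + 1, with no two terms consecutive in the sequence.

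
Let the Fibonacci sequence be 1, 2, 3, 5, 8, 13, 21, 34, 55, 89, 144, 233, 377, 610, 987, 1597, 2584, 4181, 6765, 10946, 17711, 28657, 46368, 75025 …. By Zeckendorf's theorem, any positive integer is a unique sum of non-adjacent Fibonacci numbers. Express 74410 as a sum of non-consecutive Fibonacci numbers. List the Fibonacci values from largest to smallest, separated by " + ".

74410 − 46368 = 28042
28042 − 17711 = 10331
10331 − 6765 = 3566
3566 − 2584 = 982
982 − 610 = 372
372 − 233 = 139
139 − 89 = 50
50 − 34 = 16
16 − 13 = 3
3 − 3 = 0
So 74410 = 46368 + 17711 + 6765 + 2584 + 610 + 233 + 89 + 34 + 13 + 3, with no two terms consecutive in the sequence.

46368 + 17711 + 6765 + 2584 + 610 + 233 + 89 + 34 + 13 + 3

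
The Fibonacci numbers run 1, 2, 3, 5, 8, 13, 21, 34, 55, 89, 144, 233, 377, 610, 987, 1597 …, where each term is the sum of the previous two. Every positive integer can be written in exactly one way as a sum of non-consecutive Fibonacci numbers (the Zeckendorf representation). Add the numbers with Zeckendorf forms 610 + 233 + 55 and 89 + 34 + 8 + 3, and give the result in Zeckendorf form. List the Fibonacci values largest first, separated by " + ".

The two numbers are 898 and 134, so their sum is 1032.
largest Fibonacci ≤ 1032 is 987; 1032 − 987 = 45
largest Fibonacci ≤ 45 is 34; 45 − 34 = 11
largest Fibonacci ≤ 11 is 8; 11 − 8 = 3
largest Fibonacci ≤ 3 is 3; 3 − 3 = 0

987 + 34 + 8 + 3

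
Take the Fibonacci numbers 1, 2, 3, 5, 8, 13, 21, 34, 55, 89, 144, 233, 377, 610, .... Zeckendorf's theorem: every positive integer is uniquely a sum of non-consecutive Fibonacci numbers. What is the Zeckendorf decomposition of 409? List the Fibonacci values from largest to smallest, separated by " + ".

377 ≤ 409 < 610, so take 377; remainder 32
21 ≤ 32 < 34, so take 21; remainder 11
8 ≤ 11 < 13, so take 8; remainder 3
3 ≤ 3 < 5, so take 3; remainder 0
So 409 = 377 + 21 + 8 + 3, with no two terms consecutive in the sequence.

377 + 21 + 8 + 3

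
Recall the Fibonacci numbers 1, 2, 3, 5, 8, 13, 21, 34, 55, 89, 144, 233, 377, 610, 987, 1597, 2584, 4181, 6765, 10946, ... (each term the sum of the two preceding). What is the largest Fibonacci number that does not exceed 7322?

6765 ≤ 7322 < 10946, so the largest Fibonacci number not exceeding 7322 is 6765.

6765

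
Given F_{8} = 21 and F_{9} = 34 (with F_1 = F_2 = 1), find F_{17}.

By F_{2k+1} = F_k² + F_{k+1}²: F_{17} = 21² + 34² = 441 + 1156 = 1597.

1597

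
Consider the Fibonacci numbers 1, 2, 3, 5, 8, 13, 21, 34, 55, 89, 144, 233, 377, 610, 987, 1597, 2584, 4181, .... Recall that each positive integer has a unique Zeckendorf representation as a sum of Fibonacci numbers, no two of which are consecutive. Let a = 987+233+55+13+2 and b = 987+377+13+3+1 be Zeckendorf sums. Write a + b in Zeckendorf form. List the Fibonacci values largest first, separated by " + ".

2584 + 55 + 21 + 8 + 3

The two numbers are 1290 and 1381, so their sum is 2671.
2671 − 2584 = 87
87 − 55 = 32
32 − 21 = 11
11 − 8 = 3
3 − 3 = 0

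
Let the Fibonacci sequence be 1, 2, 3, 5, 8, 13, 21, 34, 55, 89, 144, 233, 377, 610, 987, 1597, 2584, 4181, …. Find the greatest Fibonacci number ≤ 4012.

2584 ≤ 4012 < 4181, so the largest Fibonacci number not exceeding 4012 is 2584.

2584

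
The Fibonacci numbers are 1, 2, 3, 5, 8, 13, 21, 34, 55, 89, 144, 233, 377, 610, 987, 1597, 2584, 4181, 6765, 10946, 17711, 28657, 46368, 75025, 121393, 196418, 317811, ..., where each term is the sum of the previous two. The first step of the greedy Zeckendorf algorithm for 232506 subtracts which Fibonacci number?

196418

196418 ≤ 232506 < 317811, so the largest Fibonacci number not exceeding 232506 is 196418.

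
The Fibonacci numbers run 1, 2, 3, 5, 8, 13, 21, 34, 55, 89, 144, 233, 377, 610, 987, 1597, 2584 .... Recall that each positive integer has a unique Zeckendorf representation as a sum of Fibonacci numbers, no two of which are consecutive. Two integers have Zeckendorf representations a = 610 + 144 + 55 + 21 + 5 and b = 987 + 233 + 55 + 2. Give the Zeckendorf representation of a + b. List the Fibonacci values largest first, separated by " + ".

The two numbers are 835 and 1277, so their sum is 2112.
take 1597 (≤ 2112); 2112 − 1597 = 515
take 377 (≤ 515); 515 − 377 = 138
take 89 (≤ 138); 138 − 89 = 49
take 34 (≤ 49); 49 − 34 = 15
take 13 (≤ 15); 15 − 13 = 2
take 2 (≤ 2); 2 − 2 = 0

1597 + 377 + 89 + 34 + 13 + 2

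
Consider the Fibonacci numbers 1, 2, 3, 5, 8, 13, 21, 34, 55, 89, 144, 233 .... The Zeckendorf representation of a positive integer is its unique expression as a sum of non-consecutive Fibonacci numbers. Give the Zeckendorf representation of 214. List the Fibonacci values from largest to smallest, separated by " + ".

144 + 55 + 13 + 2

214 − 144 = 70
70 − 55 = 15
15 − 13 = 2
2 − 2 = 0
So 214 = 144 + 55 + 13 + 2, with no two terms consecutive in the sequence.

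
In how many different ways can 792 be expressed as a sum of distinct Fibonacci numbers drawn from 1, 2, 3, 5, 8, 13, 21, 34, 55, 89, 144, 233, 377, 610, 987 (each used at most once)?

Each representation comes from the Zeckendorf form by replacing some F_k with F_{k−1} + F_{k−2} where possible.
792 = 610+144+34+3+1 = 610+144+21+13+3+1 = 610+89+55+34+3+1 = … (9 more), for 12 in all.

12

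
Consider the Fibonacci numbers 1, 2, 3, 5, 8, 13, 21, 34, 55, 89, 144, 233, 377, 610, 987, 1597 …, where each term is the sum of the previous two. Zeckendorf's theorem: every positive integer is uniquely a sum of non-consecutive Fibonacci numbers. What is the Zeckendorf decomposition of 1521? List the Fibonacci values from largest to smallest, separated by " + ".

987 + 377 + 144 + 13

subtract 987 from 1521: 534 remains
subtract 377 from 534: 157 remains
subtract 144 from 157: 13 remains
subtract 13 from 13: 0 remains
So 1521 = 987 + 377 + 144 + 13, with no two terms consecutive in the sequence.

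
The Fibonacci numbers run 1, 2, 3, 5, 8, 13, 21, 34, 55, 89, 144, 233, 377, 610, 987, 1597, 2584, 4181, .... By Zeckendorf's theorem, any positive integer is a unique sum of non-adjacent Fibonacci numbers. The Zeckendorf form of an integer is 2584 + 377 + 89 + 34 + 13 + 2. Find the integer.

3099

2584 + 377 + 89 + 34 + 13 + 2 = 3099.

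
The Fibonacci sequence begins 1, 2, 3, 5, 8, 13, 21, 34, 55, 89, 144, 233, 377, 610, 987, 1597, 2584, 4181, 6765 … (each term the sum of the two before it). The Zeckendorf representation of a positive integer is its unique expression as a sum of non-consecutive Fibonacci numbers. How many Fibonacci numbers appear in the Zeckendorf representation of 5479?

6

5479 − 4181 = 1298
1298 − 987 = 311
311 − 233 = 78
78 − 55 = 23
23 − 21 = 2
2 − 2 = 0
5479 = 4181 + 987 + 233 + 55 + 21 + 2, which has 6 terms.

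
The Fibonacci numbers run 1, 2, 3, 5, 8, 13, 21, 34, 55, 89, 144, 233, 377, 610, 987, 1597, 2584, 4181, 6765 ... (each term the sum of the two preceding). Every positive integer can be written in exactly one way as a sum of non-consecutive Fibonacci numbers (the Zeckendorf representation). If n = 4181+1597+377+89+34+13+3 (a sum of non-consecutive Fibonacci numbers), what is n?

6294

4181+1597+377+89+34+13+3 = 6294.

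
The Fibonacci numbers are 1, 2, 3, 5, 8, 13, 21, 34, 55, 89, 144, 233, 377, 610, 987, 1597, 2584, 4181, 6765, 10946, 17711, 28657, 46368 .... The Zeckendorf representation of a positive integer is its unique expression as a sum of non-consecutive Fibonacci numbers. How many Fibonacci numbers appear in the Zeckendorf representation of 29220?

5

Greedily peel off the largest Fibonacci term at each step:
subtract 28657 from 29220: 563 remains
subtract 377 from 563: 186 remains
subtract 144 from 186: 42 remains
subtract 34 from 42: 8 remains
subtract 8 from 8: 0 remains
29220 = 28657 + 377 + 144 + 34 + 8, which has 5 terms.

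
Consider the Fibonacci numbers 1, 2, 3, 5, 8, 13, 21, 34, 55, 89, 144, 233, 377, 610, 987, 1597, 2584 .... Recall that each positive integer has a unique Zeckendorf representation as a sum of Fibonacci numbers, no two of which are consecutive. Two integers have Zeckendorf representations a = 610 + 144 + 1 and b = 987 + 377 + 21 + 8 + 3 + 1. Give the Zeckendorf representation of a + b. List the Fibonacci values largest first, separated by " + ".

1597 + 377 + 144 + 34

The two numbers are 755 and 1397, so their sum is 2152.
largest Fibonacci ≤ 2152 is 1597; 2152 − 1597 = 555
largest Fibonacci ≤ 555 is 377; 555 − 377 = 178
largest Fibonacci ≤ 178 is 144; 178 − 144 = 34
largest Fibonacci ≤ 34 is 34; 34 − 34 = 0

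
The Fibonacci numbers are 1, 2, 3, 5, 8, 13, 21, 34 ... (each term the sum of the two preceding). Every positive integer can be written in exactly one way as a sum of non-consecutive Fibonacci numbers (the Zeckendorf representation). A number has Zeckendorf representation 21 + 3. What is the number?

24

21 + 3 = 24.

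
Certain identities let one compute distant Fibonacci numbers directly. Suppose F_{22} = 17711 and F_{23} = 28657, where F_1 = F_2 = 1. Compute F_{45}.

1134903170

By F_{2k+1} = F_k² + F_{k+1}²: F_{45} = 17711² + 28657² = 313679521 + 821223649 = 1134903170.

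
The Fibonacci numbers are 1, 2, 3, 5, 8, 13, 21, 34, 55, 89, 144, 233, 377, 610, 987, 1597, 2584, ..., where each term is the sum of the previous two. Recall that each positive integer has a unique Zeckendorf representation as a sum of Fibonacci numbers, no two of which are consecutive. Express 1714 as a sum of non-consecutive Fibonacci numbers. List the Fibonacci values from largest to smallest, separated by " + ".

Greedy algorithm:
1714: greatest Fibonacci not exceeding it is 1597, leaving 117
117: greatest Fibonacci not exceeding it is 89, leaving 28
28: greatest Fibonacci not exceeding it is 21, leaving 7
7: greatest Fibonacci not exceeding it is 5, leaving 2
2: greatest Fibonacci not exceeding it is 2, leaving 0
So 1714 = 1597 + 89 + 21 + 5 + 2, with no two terms consecutive in the sequence.

1597 + 89 + 21 + 5 + 2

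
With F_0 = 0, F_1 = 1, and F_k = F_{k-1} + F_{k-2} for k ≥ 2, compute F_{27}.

Iterating the recurrence up to F_{21} = 10946 and F_{20} = 6765:
F_{22} = F_{21} + F_{20} = 10946 + 6765 = 17711
F_{23} = F_{22} + F_{21} = 17711 + 10946 = 28657
F_{24} = F_{23} + F_{22} = 28657 + 17711 = 46368
F_{25} = F_{24} + F_{23} = 46368 + 28657 = 75025
F_{26} = F_{25} + F_{24} = 75025 + 46368 = 121393
F_{27} = F_{26} + F_{25} = 121393 + 75025 = 196418

196418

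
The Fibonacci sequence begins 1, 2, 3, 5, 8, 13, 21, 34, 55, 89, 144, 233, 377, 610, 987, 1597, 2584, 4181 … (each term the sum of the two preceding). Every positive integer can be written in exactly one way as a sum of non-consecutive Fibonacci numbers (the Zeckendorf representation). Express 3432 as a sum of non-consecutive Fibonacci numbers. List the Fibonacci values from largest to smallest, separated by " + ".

2584 + 610 + 233 + 5

2584 ≤ 3432 < 4181, so take 2584; remainder 848
610 ≤ 848 < 987, so take 610; remainder 238
233 ≤ 238 < 377, so take 233; remainder 5
5 ≤ 5 < 8, so take 5; remainder 0
So 3432 = 2584 + 610 + 233 + 5, with no two terms consecutive in the sequence.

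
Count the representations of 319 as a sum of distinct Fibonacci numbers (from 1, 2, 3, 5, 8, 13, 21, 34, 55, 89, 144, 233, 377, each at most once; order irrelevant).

8

319 = 233+55+21+8+2 = 233+55+21+5+3+2 = 144+89+55+21+8+2 = 233+55+13+8+5+3+2 = 144+89+55+21+5+3+2 = … (3 more), for 8 in all.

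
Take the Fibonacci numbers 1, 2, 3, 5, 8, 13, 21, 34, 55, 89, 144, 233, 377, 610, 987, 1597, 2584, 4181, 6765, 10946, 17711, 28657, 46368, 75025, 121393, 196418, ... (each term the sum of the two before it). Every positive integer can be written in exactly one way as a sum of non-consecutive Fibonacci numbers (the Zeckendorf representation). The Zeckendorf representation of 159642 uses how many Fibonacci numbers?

7

Greedily peel off the largest Fibonacci term at each step:
159642: greatest Fibonacci not exceeding it is 121393, leaving 38249
38249: greatest Fibonacci not exceeding it is 28657, leaving 9592
9592: greatest Fibonacci not exceeding it is 6765, leaving 2827
2827: greatest Fibonacci not exceeding it is 2584, leaving 243
243: greatest Fibonacci not exceeding it is 233, leaving 10
10: greatest Fibonacci not exceeding it is 8, leaving 2
2: greatest Fibonacci not exceeding it is 2, leaving 0
159642 = 121393 + 28657 + 6765 + 2584 + 233 + 8 + 2, which has 7 terms.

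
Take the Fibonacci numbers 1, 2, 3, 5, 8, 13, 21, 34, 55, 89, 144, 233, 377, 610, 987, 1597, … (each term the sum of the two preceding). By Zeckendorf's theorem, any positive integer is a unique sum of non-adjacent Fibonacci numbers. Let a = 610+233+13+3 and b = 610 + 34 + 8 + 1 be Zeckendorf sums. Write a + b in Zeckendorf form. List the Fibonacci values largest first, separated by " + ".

987 + 377 + 144 + 3 + 1

The two numbers are 859 and 653, so their sum is 1512.
subtract 987 from 1512: 525 remains
subtract 377 from 525: 148 remains
subtract 144 from 148: 4 remains
subtract 3 from 4: 1 remains
subtract 1 from 1: 0 remains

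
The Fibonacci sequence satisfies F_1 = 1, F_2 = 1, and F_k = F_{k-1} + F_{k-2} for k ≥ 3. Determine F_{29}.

514229

Iterating the recurrence up to F_{25} = 75025 and F_{24} = 46368:
F_{26} = F_{25} + F_{24} = 75025 + 46368 = 121393
F_{27} = F_{26} + F_{25} = 121393 + 75025 = 196418
F_{28} = F_{27} + F_{26} = 196418 + 121393 = 317811
F_{29} = F_{28} + F_{27} = 317811 + 196418 = 514229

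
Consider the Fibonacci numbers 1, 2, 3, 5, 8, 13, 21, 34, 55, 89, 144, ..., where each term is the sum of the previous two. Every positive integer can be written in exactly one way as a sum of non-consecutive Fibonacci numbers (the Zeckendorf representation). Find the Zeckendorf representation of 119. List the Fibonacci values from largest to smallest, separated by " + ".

89 + 21 + 8 + 1

Greedily peel off the largest Fibonacci term at each step:
largest Fibonacci ≤ 119 is 89; 119 − 89 = 30
largest Fibonacci ≤ 30 is 21; 30 − 21 = 9
largest Fibonacci ≤ 9 is 8; 9 − 8 = 1
largest Fibonacci ≤ 1 is 1; 1 − 1 = 0
So 119 = 89 + 21 + 8 + 1, with no two terms consecutive in the sequence.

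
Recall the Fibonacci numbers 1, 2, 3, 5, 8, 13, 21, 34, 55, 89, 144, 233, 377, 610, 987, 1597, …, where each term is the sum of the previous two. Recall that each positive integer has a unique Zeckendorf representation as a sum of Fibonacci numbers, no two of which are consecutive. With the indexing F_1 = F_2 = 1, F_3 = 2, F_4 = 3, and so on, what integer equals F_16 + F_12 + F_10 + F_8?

F_16 + F_12 + F_10 + F_8 = 987 + 144 + 55 + 21 = 1207.

1207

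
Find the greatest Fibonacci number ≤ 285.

233

233 ≤ 285 < 377, so the largest Fibonacci number not exceeding 285 is 233.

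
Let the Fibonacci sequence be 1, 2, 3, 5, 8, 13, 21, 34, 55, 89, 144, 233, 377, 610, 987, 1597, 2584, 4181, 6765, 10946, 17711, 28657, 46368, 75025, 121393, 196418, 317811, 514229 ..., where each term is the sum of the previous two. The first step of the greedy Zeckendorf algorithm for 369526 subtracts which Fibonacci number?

317811 ≤ 369526 < 514229, so the largest Fibonacci number not exceeding 369526 is 317811.

317811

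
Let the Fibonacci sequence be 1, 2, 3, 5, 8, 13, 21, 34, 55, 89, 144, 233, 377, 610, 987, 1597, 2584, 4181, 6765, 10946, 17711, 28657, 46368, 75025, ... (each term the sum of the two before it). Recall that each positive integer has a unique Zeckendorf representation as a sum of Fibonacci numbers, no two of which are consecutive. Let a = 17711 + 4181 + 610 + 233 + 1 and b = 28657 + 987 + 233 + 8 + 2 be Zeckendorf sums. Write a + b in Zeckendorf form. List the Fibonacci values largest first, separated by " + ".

The two numbers are 22736 and 29887, so their sum is 52623.
Repeatedly subtract the largest Fibonacci number that fits:
46368 ≤ 52623 < 75025, so take 46368; remainder 6255
4181 ≤ 6255 < 6765, so take 4181; remainder 2074
1597 ≤ 2074 < 2584, so take 1597; remainder 477
377 ≤ 477 < 610, so take 377; remainder 100
89 ≤ 100 < 144, so take 89; remainder 11
8 ≤ 11 < 13, so take 8; remainder 3
3 ≤ 3 < 5, so take 3; remainder 0

46368 + 4181 + 1597 + 377 + 89 + 8 + 3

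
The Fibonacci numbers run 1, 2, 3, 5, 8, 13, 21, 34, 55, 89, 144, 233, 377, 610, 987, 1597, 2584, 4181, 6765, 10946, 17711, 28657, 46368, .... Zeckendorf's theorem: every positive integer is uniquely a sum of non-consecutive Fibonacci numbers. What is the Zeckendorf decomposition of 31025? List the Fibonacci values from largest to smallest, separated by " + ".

28657 + 1597 + 610 + 144 + 13 + 3 + 1

Greedily peel off the largest Fibonacci term at each step:
31025 − 28657 = 2368
2368 − 1597 = 771
771 − 610 = 161
161 − 144 = 17
17 − 13 = 4
4 − 3 = 1
1 − 1 = 0
So 31025 = 28657 + 1597 + 610 + 144 + 13 + 3 + 1, with no two terms consecutive in the sequence.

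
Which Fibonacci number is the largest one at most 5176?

4181 ≤ 5176 < 6765, so the largest Fibonacci number not exceeding 5176 is 4181.

4181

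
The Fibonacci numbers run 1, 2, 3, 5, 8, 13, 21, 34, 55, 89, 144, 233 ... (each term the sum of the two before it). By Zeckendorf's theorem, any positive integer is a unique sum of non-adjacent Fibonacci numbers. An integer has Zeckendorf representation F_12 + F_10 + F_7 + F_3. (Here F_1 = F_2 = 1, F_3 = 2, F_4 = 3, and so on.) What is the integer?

F_12 + F_10 + F_7 + F_3 = 144 + 55 + 13 + 2 = 214.

214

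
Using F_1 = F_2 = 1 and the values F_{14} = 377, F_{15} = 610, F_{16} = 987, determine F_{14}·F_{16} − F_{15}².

-1

377·987 − 610² = 372099 − 372100 = -1. (Cassini's identity: F_{k−1}F_{k+1} − F_k² = (−1)^k.)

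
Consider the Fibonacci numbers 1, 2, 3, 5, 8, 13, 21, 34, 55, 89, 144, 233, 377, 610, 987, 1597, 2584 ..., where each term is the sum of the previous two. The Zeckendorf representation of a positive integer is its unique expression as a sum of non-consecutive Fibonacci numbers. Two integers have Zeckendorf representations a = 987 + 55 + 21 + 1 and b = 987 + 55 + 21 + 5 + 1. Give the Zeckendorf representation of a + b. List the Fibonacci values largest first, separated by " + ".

1597 + 377 + 144 + 13 + 2

The two numbers are 1064 and 1069, so their sum is 2133.
Repeatedly subtract the largest Fibonacci number that fits:
subtract 1597 from 2133: 536 remains
subtract 377 from 536: 159 remains
subtract 144 from 159: 15 remains
subtract 13 from 15: 2 remains
subtract 2 from 2: 0 remains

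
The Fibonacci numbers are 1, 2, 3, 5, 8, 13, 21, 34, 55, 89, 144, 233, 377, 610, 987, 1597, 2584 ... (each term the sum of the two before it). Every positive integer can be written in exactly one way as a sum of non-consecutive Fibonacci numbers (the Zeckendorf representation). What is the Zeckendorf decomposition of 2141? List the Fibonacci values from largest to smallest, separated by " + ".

take 1597 (≤ 2141); 2141 − 1597 = 544
take 377 (≤ 544); 544 − 377 = 167
take 144 (≤ 167); 167 − 144 = 23
take 21 (≤ 23); 23 − 21 = 2
take 2 (≤ 2); 2 − 2 = 0
So 2141 = 1597 + 377 + 144 + 21 + 2, with no two terms consecutive in the sequence.

1597 + 377 + 144 + 21 + 2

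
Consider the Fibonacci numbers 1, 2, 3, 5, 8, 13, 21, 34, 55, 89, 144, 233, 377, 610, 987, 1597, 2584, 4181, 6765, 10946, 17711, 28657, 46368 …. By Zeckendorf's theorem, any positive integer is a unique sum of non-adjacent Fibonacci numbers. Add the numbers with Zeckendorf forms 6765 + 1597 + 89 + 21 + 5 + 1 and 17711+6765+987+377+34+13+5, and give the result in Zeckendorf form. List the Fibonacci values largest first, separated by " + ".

28657 + 4181 + 987 + 377 + 144 + 21 + 3

The two numbers are 8478 and 25892, so their sum is 34370.
34370 − 28657 = 5713
5713 − 4181 = 1532
1532 − 987 = 545
545 − 377 = 168
168 − 144 = 24
24 − 21 = 3
3 − 3 = 0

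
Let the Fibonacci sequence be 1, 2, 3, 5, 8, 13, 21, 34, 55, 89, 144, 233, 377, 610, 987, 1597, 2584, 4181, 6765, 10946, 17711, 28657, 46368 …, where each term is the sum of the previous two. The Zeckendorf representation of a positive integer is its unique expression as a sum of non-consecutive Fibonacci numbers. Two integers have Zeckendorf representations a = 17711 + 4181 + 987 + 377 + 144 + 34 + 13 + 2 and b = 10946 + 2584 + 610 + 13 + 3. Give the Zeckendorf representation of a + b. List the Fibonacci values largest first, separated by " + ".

28657 + 6765 + 1597 + 377 + 144 + 55 + 8 + 2

The two numbers are 23449 and 14156, so their sum is 37605.
Greedily peel off the largest Fibonacci term at each step:
largest Fibonacci ≤ 37605 is 28657; 37605 − 28657 = 8948
largest Fibonacci ≤ 8948 is 6765; 8948 − 6765 = 2183
largest Fibonacci ≤ 2183 is 1597; 2183 − 1597 = 586
largest Fibonacci ≤ 586 is 377; 586 − 377 = 209
largest Fibonacci ≤ 209 is 144; 209 − 144 = 65
largest Fibonacci ≤ 65 is 55; 65 − 55 = 10
largest Fibonacci ≤ 10 is 8; 10 − 8 = 2
largest Fibonacci ≤ 2 is 2; 2 − 2 = 0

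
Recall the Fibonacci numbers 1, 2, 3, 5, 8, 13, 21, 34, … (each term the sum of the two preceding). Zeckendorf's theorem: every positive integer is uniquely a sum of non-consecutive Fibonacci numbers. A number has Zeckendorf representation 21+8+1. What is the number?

30

21+8+1 = 30.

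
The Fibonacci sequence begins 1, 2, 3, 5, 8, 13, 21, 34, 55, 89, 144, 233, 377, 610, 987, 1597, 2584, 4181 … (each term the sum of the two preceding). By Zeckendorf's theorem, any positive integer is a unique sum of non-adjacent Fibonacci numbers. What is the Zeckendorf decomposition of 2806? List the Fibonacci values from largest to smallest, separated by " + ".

2584 + 144 + 55 + 21 + 2

2584 ≤ 2806 < 4181, so take 2584; remainder 222
144 ≤ 222 < 233, so take 144; remainder 78
55 ≤ 78 < 89, so take 55; remainder 23
21 ≤ 23 < 34, so take 21; remainder 2
2 ≤ 2 < 3, so take 2; remainder 0
So 2806 = 2584 + 144 + 55 + 21 + 2, with no two terms consecutive in the sequence.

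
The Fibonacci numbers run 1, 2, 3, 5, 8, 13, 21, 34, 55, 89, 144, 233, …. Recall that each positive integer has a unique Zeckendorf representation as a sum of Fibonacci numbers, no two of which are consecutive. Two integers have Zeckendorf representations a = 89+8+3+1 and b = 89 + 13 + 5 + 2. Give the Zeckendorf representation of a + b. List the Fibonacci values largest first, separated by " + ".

144 + 55 + 8 + 3

The two numbers are 101 and 109, so their sum is 210.
Greedily peel off the largest Fibonacci term at each step:
subtract 144 from 210: 66 remains
subtract 55 from 66: 11 remains
subtract 8 from 11: 3 remains
subtract 3 from 3: 0 remains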